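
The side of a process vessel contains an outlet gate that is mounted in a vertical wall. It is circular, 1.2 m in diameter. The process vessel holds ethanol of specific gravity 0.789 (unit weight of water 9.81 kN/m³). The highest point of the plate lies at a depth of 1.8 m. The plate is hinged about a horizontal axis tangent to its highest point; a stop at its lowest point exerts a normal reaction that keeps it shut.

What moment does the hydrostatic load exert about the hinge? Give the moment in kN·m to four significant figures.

γ = 0.789 × 9.81 = 7.74009 kN/m³.
The centroid is at the centre, 0.6 m below the top of the plate, so the centroid depth is h_c = 1.8 + 0.6 = 2.4 m.
A = π(0.6)² = 1.13097 m².
Resultant F = γ·h_c·A = 7.74009 × 2.4 × 1.13097 = 21.0091 kN.
I_c = πr⁴/4 = π × 0.6⁴/4 = 0.101788 m⁴.
Centre of pressure: y_p = y_c + I_c/(y_c·A) = 2.4 + 0.101788/(2.4 × 1.13097) = 2.4 + 0.0375003 = 2.4375 m along the plane.
The resultant acts 0.6 + 0.0375003 = 0.6375 m (along the plate) below the hinge at the top edge, so the moment about the hinge is M = F × 0.6375 = 21.0091 × 0.6375 = 13.3933 kN·m.

M ≈ 13.39 kN·m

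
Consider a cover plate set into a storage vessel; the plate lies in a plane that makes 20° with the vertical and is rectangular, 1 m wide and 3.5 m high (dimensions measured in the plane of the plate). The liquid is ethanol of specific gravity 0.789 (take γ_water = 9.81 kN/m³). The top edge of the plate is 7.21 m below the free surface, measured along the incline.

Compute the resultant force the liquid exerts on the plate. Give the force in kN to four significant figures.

γ = 0.789 × 9.81 = 7.74009 kN/m³.
The plate makes 20° with the vertical, i.e. θ = 90° − 20° = 70° to the horizontal. Measuring y along the incline from the free-surface line, vertical depth h = y·sinθ with sinθ = 0.939693.
The centroid lies 3.5/2 = 1.75 m below the top edge, so y_c = 7.21 + 1.75 = 8.96 m and h_c = 8.96 × 0.939693 = 8.41965 m.
A = 1 × 3.5 = 3.5 m².
Resultant F = γ·h_c·A = 7.74009 × 8.41965 × 3.5 = 228.091 kN.

F ≈ 228.1 kN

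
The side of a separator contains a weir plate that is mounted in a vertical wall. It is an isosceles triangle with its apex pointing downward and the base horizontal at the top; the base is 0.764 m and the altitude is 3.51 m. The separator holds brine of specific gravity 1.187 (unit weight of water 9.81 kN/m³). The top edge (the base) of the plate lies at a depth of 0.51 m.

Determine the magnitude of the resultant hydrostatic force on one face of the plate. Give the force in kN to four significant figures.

F ≈ 26.23 kN

γ = 1.187 × 9.81 = 11.64447 kN/m³.
With the apex down, the centroid sits h/3 = 3.51/3 = 1.17 m below the base (the top edge), so the centroid depth is h_c = 0.51 + 1.17 = 1.68 m.
A = ½ × 0.764 × 3.51 = 1.34082 m².
Resultant F = γ·h_c·A = 11.64447 × 1.68 × 1.34082 = 26.2301 kN.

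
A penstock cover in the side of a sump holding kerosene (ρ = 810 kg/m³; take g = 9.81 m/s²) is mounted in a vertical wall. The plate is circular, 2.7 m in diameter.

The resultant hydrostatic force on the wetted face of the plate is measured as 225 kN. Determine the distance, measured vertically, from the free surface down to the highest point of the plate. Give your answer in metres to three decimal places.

γ = ρg = 810 × 9.81 / 1000 = 7.9461 kN/m³.
A = π(1.35)² = 5.72555 m².
From F = γ·h_c·A, the centroid depth is h_c = 225/(7.9461 × 5.72555) = 4.94551 m.
The centroid is at the centre, 1.35 m below the top of the plate, so the highest point sits at h_top = 4.94551 − 1.35 = 3.59551 m below the surface.

d_top ≈ 3.596 m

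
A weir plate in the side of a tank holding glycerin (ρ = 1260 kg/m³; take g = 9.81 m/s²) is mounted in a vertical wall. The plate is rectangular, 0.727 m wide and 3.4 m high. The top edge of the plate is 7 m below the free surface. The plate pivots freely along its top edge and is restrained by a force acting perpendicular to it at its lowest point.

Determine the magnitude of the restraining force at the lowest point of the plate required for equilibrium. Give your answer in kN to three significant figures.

P ≈ 142 kN

γ = ρg = 1260 × 9.81 / 1000 = 12.3606 kN/m³.
The centroid lies 3.4/2 = 1.7 m below the top edge, so the centroid depth is h_c = 7 + 1.7 = 8.7 m.
A = 0.727 × 3.4 = 2.4718 m².
Resultant F = γ·h_c·A = 12.3606 × 8.7 × 2.4718 = 265.811 kN.
I_c = b·h³/12 = 0.727 × 3.4³/12 = 2.38117 m⁴.
Centre of pressure: y_p = y_c + I_c/(y_c·A) = 8.7 + 2.38117/(8.7 × 2.4718) = 8.7 + 0.110728 = 8.81073 m along the plane.
The resultant acts 1.7 + 0.110728 = 1.81073 m (along the plate) below the hinge at the top edge, so the moment about the hinge is M = F × 1.81073 = 265.811 × 1.81073 = 481.312 kN·m.
A normal force at the bottom, 3.4 m from the hinge, must supply this moment: P = 481.312/3.4 = 141.562 kN.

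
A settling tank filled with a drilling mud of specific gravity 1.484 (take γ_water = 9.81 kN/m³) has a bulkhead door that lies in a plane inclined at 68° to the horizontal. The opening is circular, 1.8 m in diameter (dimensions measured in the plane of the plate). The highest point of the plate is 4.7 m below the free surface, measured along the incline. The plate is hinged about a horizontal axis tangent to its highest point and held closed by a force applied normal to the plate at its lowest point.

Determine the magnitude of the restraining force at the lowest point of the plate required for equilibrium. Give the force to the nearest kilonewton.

γ = 1.484 × 9.81 = 14.55804 kN/m³.
Let θ = 68° be the plate's angle to the horizontal; measure y along the incline from where the plane meets the free surface. Vertical depth h = y·sinθ with sinθ = 0.927184.
The centroid is at the centre, 0.9 m below the top of the plate, so y_c = 4.7 + 0.9 = 5.6 m and h_c = 5.6 × 0.927184 = 5.19223 m.
A = π(0.9)² = 2.54469 m².
Resultant F = γ·h_c·A = 14.55804 × 5.19223 × 2.54469 = 192.35 kN.
I_c = πr⁴/4 = π × 0.9⁴/4 = 0.5153 m⁴.
Centre of pressure: y_p = y_c + I_c/(y_c·A) = 5.6 + 0.5153/(5.6 × 2.54469) = 5.6 + 0.0361607 = 5.63616 m along the plane.
The resultant acts 0.9 + 0.0361607 = 0.936161 m (along the plate) below the hinge at the top edge, so the moment about the hinge is M = F × 0.936161 = 192.35 × 0.936161 = 180.071 kN·m.
A normal force at the bottom, 1.8 m from the hinge, must supply this moment: P = 180.071/1.8 = 100.039 kN.

P ≈ 100 kN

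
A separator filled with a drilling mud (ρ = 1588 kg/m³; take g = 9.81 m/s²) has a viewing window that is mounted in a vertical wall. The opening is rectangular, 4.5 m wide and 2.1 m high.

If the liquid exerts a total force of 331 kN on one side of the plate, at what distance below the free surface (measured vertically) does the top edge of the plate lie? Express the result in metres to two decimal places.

d_top ≈ 1.20 m

γ = ρg = 1588 × 9.81 / 1000 = 15.57828 kN/m³.
A = 4.5 × 2.1 = 9.45 m².
From F = γ·h_c·A, the centroid depth is h_c = 331/(15.57828 × 9.45) = 2.24842 m.
The centroid lies 2.1/2 = 1.05 m below the top edge, so the top edge sits at h_top = 2.24842 − 1.05 = 1.19842 m below the surface.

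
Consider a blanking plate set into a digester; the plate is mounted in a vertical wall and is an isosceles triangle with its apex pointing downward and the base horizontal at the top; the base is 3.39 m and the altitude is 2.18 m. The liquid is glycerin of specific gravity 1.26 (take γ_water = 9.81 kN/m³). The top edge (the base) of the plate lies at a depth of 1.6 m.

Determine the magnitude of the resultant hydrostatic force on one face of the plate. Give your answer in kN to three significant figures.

F ≈ 106 kN

γ = 1.26 × 9.81 = 12.3606 kN/m³.
With the apex down, the centroid sits h/3 = 2.18/3 = 0.726667 m below the base (the top edge), so the centroid depth is h_c = 1.6 + 0.726667 = 2.32667 m.
A = ½ × 3.39 × 2.18 = 3.6951 m².
Resultant F = γ·h_c·A = 12.3606 × 2.32667 × 3.6951 = 106.268 kN.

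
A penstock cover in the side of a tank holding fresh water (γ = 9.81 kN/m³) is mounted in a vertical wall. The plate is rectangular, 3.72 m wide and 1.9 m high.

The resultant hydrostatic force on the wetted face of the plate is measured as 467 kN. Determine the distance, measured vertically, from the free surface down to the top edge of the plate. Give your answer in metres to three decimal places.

γ = 9.81 kN/m³.
A = 3.72 × 1.9 = 7.068 m².
From F = γ·h_c·A, the centroid depth is h_c = 467/(9.81 × 7.068) = 6.73521 m.
The centroid lies 1.9/2 = 0.95 m below the top edge, so the top edge sits at h_top = 6.73521 − 0.95 = 5.78521 m below the surface.

d_top ≈ 5.785 m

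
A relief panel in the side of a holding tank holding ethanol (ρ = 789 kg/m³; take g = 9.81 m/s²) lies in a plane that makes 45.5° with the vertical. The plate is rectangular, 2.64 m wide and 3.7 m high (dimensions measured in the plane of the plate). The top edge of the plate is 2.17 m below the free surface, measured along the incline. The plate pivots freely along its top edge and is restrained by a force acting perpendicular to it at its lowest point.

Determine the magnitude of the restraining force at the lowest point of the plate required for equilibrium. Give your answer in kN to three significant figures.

γ = ρg = 789 × 9.81 / 1000 = 7.74009 kN/m³.
The plate makes 45.5° with the vertical, i.e. θ = 90° − 45.5° = 44.5° to the horizontal. Measuring y along the incline from the free-surface line, vertical depth h = y·sinθ with sinθ = 0.700909.
The centroid lies 3.7/2 = 1.85 m below the top edge, so y_c = 2.17 + 1.85 = 4.02 m and h_c = 4.02 × 0.700909 = 2.81765 m.
A = 2.64 × 3.7 = 9.768 m².
Resultant F = γ·h_c·A = 7.74009 × 2.81765 × 9.768 = 213.029 kN.
I_c = b·h³/12 = 2.64 × 3.7³/12 = 11.1437 m⁴.
Centre of pressure: y_p = y_c + I_c/(y_c·A) = 4.02 + 11.1437/(4.02 × 9.768) = 4.02 + 0.28379 = 4.30379 m along the plane.
The resultant acts 1.85 + 0.28379 = 2.13379 m (along the plate) below the hinge at the top edge, so the moment about the hinge is M = F × 2.13379 = 213.029 × 2.13379 = 454.559 kN·m.
A normal force at the bottom, 3.7 m from the hinge, must supply this moment: P = 454.559/3.7 = 122.854 kN.

P ≈ 123 kN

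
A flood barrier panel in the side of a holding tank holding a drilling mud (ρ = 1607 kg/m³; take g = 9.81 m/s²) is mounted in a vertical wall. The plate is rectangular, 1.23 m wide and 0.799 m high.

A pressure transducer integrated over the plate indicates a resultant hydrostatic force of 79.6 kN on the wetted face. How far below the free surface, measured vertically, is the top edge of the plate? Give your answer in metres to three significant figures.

d_top ≈ 4.74 m

γ = ρg = 1607 × 9.81 / 1000 = 15.76467 kN/m³.
A = 1.23 × 0.799 = 0.98277 m².
From F = γ·h_c·A, the centroid depth is h_c = 79.6/(15.76467 × 0.98277) = 5.13779 m.
The centroid lies 0.799/2 = 0.3995 m below the top edge, so the top edge sits at h_top = 5.13779 − 0.3995 = 4.73829 m below the surface.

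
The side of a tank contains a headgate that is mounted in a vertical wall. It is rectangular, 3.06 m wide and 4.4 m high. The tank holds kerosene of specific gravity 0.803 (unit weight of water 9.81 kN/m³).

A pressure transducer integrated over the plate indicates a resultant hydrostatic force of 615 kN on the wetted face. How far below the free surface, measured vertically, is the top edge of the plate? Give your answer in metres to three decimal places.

d_top ≈ 3.599 m

γ = 0.803 × 9.81 = 7.87743 kN/m³.
A = 3.06 × 4.4 = 13.464 m².
From F = γ·h_c·A, the centroid depth is h_c = 615/(7.87743 × 13.464) = 5.79851 m.
The centroid lies 4.4/2 = 2.2 m below the top edge, so the top edge sits at h_top = 5.79851 − 2.2 = 3.59851 m below the surface.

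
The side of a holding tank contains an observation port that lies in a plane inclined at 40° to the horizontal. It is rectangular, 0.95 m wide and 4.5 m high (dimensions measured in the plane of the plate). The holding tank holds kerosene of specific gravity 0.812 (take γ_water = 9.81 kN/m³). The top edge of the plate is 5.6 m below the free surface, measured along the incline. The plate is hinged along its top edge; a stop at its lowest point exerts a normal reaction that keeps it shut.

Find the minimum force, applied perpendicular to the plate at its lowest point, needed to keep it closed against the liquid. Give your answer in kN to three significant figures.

γ = 0.812 × 9.81 = 7.96572 kN/m³.
Let θ = 40° be the plate's angle to the horizontal; measure y along the incline from where the plane meets the free surface. Vertical depth h = y·sinθ with sinθ = 0.642788.
The centroid lies 4.5/2 = 2.25 m below the top edge, so y_c = 5.6 + 2.25 = 7.85 m and h_c = 7.85 × 0.642788 = 5.04589 m.
A = 0.95 × 4.5 = 4.275 m².
Resultant F = γ·h_c·A = 7.96572 × 5.04589 × 4.275 = 171.83 kN.
I_c = b·h³/12 = 0.95 × 4.5³/12 = 7.21406 m⁴.
Centre of pressure: y_p = y_c + I_c/(y_c·A) = 7.85 + 7.21406/(7.85 × 4.275) = 7.85 + 0.214968 = 8.06497 m along the plane.
The resultant acts 2.25 + 0.214968 = 2.46497 m (along the plate) below the hinge at the top edge, so the moment about the hinge is M = F × 2.46497 = 171.83 × 2.46497 = 423.556 kN·m.
A normal force at the bottom, 4.5 m from the hinge, must supply this moment: P = 423.556/4.5 = 94.1236 kN.

P ≈ 94.1 kN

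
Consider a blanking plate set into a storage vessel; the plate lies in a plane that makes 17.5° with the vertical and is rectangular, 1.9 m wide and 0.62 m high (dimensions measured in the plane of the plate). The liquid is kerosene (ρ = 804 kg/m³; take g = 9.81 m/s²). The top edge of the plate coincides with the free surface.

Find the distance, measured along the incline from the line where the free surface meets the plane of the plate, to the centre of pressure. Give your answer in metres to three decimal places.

γ = ρg = 804 × 9.81 / 1000 = 7.88724 kN/m³.
The plate makes 17.5° with the vertical, i.e. θ = 90° − 17.5° = 72.5° to the horizontal. Measuring y along the incline from the free-surface line, vertical depth h = y·sinθ with sinθ = 0.953717.
The centroid lies 0.62/2 = 0.31 m below the top edge, so y_c = 0.31 m and h_c = 0.31 × 0.953717 = 0.295652 m.
A = 1.9 × 0.62 = 1.178 m².
Resultant F = γ·h_c·A = 7.88724 × 0.295652 × 1.178 = 2.74695 kN.
I_c = b·h³/12 = 1.9 × 0.62³/12 = 0.0377353 m⁴.
Centre of pressure: y_p = y_c + I_c/(y_c·A) = 0.31 + 0.0377353/(0.31 × 1.178) = 0.31 + 0.103333 = 0.413333 m along the plane.

y_p = 0.413 m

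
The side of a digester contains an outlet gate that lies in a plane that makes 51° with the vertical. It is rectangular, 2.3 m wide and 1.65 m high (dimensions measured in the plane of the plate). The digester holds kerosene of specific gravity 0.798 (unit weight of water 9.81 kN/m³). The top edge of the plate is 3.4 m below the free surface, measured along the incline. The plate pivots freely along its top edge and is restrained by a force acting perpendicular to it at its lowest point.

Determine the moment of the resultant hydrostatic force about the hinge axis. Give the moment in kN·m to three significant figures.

γ = 0.798 × 9.81 = 7.82838 kN/m³.
The plate makes 51° with the vertical, i.e. θ = 90° − 51° = 39° to the horizontal. Measuring y along the incline from the free-surface line, vertical depth h = y·sinθ with sinθ = 0.629320.
The centroid lies 1.65/2 = 0.825 m below the top edge, so y_c = 3.4 + 0.825 = 4.225 m and h_c = 4.225 × 0.629320 = 2.65888 m.
A = 2.3 × 1.65 = 3.795 m².
Resultant F = γ·h_c·A = 7.82838 × 2.65888 × 3.795 = 78.9919 kN.
I_c = b·h³/12 = 2.3 × 1.65³/12 = 0.860991 m⁴.
Centre of pressure: y_p = y_c + I_c/(y_c·A) = 4.225 + 0.860991/(4.225 × 3.795) = 4.225 + 0.0536982 = 4.2787 m along the plane.
The resultant acts 0.825 + 0.0536982 = 0.878698 m (along the plate) below the hinge at the top edge, so the moment about the hinge is M = F × 0.878698 = 78.9919 × 0.878698 = 69.41 kN·m.

M ≈ 69.4 kN·m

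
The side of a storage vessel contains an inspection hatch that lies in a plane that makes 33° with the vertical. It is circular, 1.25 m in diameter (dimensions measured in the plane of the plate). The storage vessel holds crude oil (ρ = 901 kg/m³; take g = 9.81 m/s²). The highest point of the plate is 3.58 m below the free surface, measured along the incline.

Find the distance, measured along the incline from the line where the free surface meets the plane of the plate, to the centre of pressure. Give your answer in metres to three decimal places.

y_p = 4.228 m

γ = ρg = 901 × 9.81 / 1000 = 8.83881 kN/m³.
The plate makes 33° with the vertical, i.e. θ = 90° − 33° = 57° to the horizontal. Measuring y along the incline from the free-surface line, vertical depth h = y·sinθ with sinθ = 0.838671.
The centroid is at the centre, 0.625 m below the top of the plate, so y_c = 3.58 + 0.625 = 4.205 m and h_c = 4.205 × 0.838671 = 3.52661 m.
A = π(0.625)² = 1.22718 m².
Resultant F = γ·h_c·A = 8.83881 × 3.52661 × 1.22718 = 38.2525 kN.
I_c = πr⁴/4 = π × 0.625⁴/4 = 0.119842 m⁴.
Centre of pressure: y_p = y_c + I_c/(y_c·A) = 4.205 + 0.119842/(4.205 × 1.22718) = 4.205 + 0.0232239 = 4.22822 m along the plane.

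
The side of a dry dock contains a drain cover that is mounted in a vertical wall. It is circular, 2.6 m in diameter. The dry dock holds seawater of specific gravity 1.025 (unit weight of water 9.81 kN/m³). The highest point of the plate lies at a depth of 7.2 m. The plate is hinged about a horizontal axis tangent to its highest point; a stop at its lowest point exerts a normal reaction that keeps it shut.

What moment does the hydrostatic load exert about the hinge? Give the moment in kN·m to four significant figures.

M ≈ 612.5 kN·m

γ = 1.025 × 9.81 = 10.05525 kN/m³.
The centroid is at the centre, 1.3 m below the top of the plate, so the centroid depth is h_c = 7.2 + 1.3 = 8.5 m.
A = π(1.3)² = 5.30929 m².
Resultant F = γ·h_c·A = 10.05525 × 8.5 × 5.30929 = 453.783 kN.
I_c = πr⁴/4 = π × 1.3⁴/4 = 2.24318 m⁴.
Centre of pressure: y_p = y_c + I_c/(y_c·A) = 8.5 + 2.24318/(8.5 × 5.30929) = 8.5 + 0.049706 = 8.54971 m along the plane.
The resultant acts 1.3 + 0.049706 = 1.34971 m (along the plate) below the hinge at the top edge, so the moment about the hinge is M = F × 1.34971 = 453.783 × 1.34971 = 612.475 kN·m.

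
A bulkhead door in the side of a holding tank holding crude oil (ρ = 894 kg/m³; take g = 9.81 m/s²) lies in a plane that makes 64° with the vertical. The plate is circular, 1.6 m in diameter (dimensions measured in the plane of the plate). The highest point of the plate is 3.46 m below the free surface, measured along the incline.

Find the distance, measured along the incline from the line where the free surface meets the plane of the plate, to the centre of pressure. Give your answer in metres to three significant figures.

y_p = 4.30 m

γ = ρg = 894 × 9.81 / 1000 = 8.77014 kN/m³.
The plate makes 64° with the vertical, i.e. θ = 90° − 64° = 26° to the horizontal. Measuring y along the incline from the free-surface line, vertical depth h = y·sinθ with sinθ = 0.438371.
The centroid is at the centre, 0.8 m below the top of the plate, so y_c = 3.46 + 0.8 = 4.26 m and h_c = 4.26 × 0.438371 = 1.86746 m.
A = π(0.8)² = 2.01062 m².
Resultant F = γ·h_c·A = 8.77014 × 1.86746 × 2.01062 = 32.9297 kN.
I_c = πr⁴/4 = π × 0.8⁴/4 = 0.321699 m⁴.
Centre of pressure: y_p = y_c + I_c/(y_c·A) = 4.26 + 0.321699/(4.26 × 2.01062) = 4.26 + 0.0375587 = 4.29756 m along the plane.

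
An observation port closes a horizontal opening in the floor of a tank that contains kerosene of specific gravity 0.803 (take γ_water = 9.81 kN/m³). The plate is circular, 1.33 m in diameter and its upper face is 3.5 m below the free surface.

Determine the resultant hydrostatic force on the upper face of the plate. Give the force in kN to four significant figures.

γ = 0.803 × 9.81 = 7.87743 kN/m³.
The plate is horizontal, so pressure is uniform at p = γ·h = 7.87743 × 3.5 = 27.571 kN/m².
A = π(0.665)² = 1.38929 m².
F = p·A = 27.571 × 1.38929 = 38.3041 kN.

F ≈ 38.30 kN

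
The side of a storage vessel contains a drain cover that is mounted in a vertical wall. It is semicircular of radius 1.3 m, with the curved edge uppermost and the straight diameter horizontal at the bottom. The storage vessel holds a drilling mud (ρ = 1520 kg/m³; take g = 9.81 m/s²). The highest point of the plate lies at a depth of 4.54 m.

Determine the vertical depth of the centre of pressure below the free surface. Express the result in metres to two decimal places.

γ = ρg = 1520 × 9.81 / 1000 = 14.9112 kN/m³.
The centroid lies 4r/(3π) = 0.551737 m above the diameter, so r − 4r/(3π) = 1.3 − 0.551737 = 0.748263 m below the topmost point, so the centroid depth is h_c = 4.54 + 0.748263 = 5.28826 m.
A = πr²/2 = π × 1.3²/2 = 2.65465 m².
Resultant F = γ·h_c·A = 14.9112 × 5.28826 × 2.65465 = 209.331 kN.
I_c = (π/8 − 8/(9π))·r⁴ = 0.109757 × 1.3⁴ = 0.313477 m⁴.
Centre of pressure: y_p = y_c + I_c/(y_c·A) = 5.28826 + 0.313477/(5.28826 × 2.65465) = 5.28826 + 0.0223298 = 5.31059 m along the plane.

h_p = 5.31 m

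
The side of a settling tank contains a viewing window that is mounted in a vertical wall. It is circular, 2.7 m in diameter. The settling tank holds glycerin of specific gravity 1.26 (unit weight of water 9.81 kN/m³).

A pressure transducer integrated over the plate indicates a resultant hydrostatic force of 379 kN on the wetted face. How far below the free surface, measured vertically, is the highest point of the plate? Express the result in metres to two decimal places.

d_top ≈ 4.01 m

γ = 1.26 × 9.81 = 12.3606 kN/m³.
A = π(1.35)² = 5.72555 m².
From F = γ·h_c·A, the centroid depth is h_c = 379/(12.3606 × 5.72555) = 5.35528 m.
The centroid is at the centre, 1.35 m below the top of the plate, so the highest point sits at h_top = 5.35528 − 1.35 = 4.00528 m below the surface.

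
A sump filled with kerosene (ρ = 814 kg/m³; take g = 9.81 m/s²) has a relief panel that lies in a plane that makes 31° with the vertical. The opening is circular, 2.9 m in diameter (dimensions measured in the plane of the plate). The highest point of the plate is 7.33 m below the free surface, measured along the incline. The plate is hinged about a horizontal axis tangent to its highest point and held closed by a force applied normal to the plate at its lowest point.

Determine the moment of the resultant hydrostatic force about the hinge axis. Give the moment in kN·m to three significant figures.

M ≈ 599 kN·m

γ = ρg = 814 × 9.81 / 1000 = 7.98534 kN/m³.
The plate makes 31° with the vertical, i.e. θ = 90° − 31° = 59° to the horizontal. Measuring y along the incline from the free-surface line, vertical depth h = y·sinθ with sinθ = 0.857167.
The centroid is at the centre, 1.45 m below the top of the plate, so y_c = 7.33 + 1.45 = 8.78 m and h_c = 8.78 × 0.857167 = 7.52593 m.
A = π(1.45)² = 6.6052 m².
Resultant F = γ·h_c·A = 7.98534 × 7.52593 × 6.6052 = 396.953 kN.
I_c = πr⁴/4 = π × 1.45⁴/4 = 3.47186 m⁴.
Centre of pressure: y_p = y_c + I_c/(y_c·A) = 8.78 + 3.47186/(8.78 × 6.6052) = 8.78 + 0.0598662 = 8.83987 m along the plane.
The resultant acts 1.45 + 0.0598662 = 1.50987 m (along the plate) below the hinge at the top edge, so the moment about the hinge is M = F × 1.50987 = 396.953 × 1.50987 = 599.347 kN·m.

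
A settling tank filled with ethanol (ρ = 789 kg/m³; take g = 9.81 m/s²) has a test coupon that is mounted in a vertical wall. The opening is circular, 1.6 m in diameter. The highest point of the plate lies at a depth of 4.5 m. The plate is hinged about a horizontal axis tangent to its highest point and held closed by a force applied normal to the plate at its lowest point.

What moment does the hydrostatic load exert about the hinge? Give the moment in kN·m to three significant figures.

M ≈ 68.5 kN·m

γ = ρg = 789 × 9.81 / 1000 = 7.74009 kN/m³.
The centroid is at the centre, 0.8 m below the top of the plate, so the centroid depth is h_c = 4.5 + 0.8 = 5.3 m.
A = π(0.8)² = 2.01062 m².
Resultant F = γ·h_c·A = 7.74009 × 5.3 × 2.01062 = 82.4806 kN.
I_c = πr⁴/4 = π × 0.8⁴/4 = 0.321699 m⁴.
Centre of pressure: y_p = y_c + I_c/(y_c·A) = 5.3 + 0.321699/(5.3 × 2.01062) = 5.3 + 0.0301887 = 5.33019 m along the plane.
The resultant acts 0.8 + 0.0301887 = 0.830189 m (along the plate) below the hinge at the top edge, so the moment about the hinge is M = F × 0.830189 = 82.4806 × 0.830189 = 68.4745 kN·m.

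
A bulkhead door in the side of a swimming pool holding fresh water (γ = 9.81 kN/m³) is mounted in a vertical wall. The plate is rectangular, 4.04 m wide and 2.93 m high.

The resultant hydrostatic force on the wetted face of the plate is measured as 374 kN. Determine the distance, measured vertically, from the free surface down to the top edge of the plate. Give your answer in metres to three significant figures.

d_top ≈ 1.76 m

γ = 9.81 kN/m³.
A = 4.04 × 2.93 = 11.8372 m².
From F = γ·h_c·A, the centroid depth is h_c = 374/(9.81 × 11.8372) = 3.22072 m.
The centroid lies 2.93/2 = 1.465 m below the top edge, so the top edge sits at h_top = 3.22072 − 1.465 = 1.75572 m below the surface.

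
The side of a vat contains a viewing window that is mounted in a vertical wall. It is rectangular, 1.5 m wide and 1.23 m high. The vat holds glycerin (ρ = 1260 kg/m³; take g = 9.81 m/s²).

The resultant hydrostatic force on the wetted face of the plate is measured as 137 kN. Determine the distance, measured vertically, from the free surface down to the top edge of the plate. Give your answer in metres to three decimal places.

γ = ρg = 1260 × 9.81 / 1000 = 12.3606 kN/m³.
A = 1.5 × 1.23 = 1.845 m².
From F = γ·h_c·A, the centroid depth is h_c = 137/(12.3606 × 1.845) = 6.00737 m.
The centroid lies 1.23/2 = 0.615 m below the top edge, so the top edge sits at h_top = 6.00737 − 0.615 = 5.39237 m below the surface.

d_top ≈ 5.392 m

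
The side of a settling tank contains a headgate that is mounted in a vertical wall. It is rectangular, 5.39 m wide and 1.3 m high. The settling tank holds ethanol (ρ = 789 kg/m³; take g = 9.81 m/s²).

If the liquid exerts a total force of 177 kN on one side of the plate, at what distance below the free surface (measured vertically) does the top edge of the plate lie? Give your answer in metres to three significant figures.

d_top ≈ 2.61 m

γ = ρg = 789 × 9.81 / 1000 = 7.74009 kN/m³.
A = 5.39 × 1.3 = 7.007 m².
From F = γ·h_c·A, the centroid depth is h_c = 177/(7.74009 × 7.007) = 3.26359 m.
The centroid lies 1.3/2 = 0.65 m below the top edge, so the top edge sits at h_top = 3.26359 − 0.65 = 2.61359 m below the surface.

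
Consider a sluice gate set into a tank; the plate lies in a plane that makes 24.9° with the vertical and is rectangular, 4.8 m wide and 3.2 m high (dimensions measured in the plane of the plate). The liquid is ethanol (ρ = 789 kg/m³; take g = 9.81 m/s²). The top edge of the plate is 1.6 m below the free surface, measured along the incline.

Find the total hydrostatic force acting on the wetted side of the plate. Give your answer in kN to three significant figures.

F ≈ 345 kN

γ = ρg = 789 × 9.81 / 1000 = 7.74009 kN/m³.
The plate makes 24.9° with the vertical, i.e. θ = 90° − 24.9° = 65.1° to the horizontal. Measuring y along the incline from the free-surface line, vertical depth h = y·sinθ with sinθ = 0.907044.
The centroid lies 3.2/2 = 1.6 m below the top edge, so y_c = 1.6 + 1.6 = 3.2 m and h_c = 3.2 × 0.907044 = 2.90254 m.
A = 4.8 × 3.2 = 15.36 m².
Resultant F = γ·h_c·A = 7.74009 × 2.90254 × 15.36 = 345.077 kN.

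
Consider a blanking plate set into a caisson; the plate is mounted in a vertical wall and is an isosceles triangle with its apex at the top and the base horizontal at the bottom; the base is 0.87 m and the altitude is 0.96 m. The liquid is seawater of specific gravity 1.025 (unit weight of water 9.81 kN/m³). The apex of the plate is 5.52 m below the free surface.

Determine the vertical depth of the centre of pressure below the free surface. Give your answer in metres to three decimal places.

h_p = 6.168 m

γ = 1.025 × 9.81 = 10.05525 kN/m³.
With the apex up, the centroid sits 2h/3 = 2 × 0.96/3 = 0.64 m below the apex, so the centroid depth is h_c = 5.52 + 0.64 = 6.16 m.
A = ½ × 0.87 × 0.96 = 0.4176 m².
Resultant F = γ·h_c·A = 10.05525 × 6.16 × 0.4176 = 25.8663 kN.
I_c = b·h³/36 = 0.87 × 0.96³/36 = 0.0213811 m⁴.
Centre of pressure: y_p = y_c + I_c/(y_c·A) = 6.16 + 0.0213811/(6.16 × 0.4176) = 6.16 + 0.00831168 = 6.16831 m along the plane.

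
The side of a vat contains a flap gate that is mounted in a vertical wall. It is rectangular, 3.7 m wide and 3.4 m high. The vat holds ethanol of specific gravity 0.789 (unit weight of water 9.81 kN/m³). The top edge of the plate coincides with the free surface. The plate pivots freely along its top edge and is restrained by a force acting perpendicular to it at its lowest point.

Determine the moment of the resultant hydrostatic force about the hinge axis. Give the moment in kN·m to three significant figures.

γ = 0.789 × 9.81 = 7.74009 kN/m³.
The centroid lies 3.4/2 = 1.7 m below the top edge, so the centroid depth is h_c = 1.7 m.
A = 3.7 × 3.4 = 12.58 m².
Resultant F = γ·h_c·A = 7.74009 × 1.7 × 12.58 = 165.53 kN.
I_c = b·h³/12 = 3.7 × 3.4³/12 = 12.1187 m⁴.
Centre of pressure: y_p = y_c + I_c/(y_c·A) = 1.7 + 12.1187/(1.7 × 12.58) = 1.7 + 0.566665 = 2.26666 m along the plane.
The resultant acts 1.7 + 0.566665 = 2.26666 m (along the plate) below the hinge at the top edge, so the moment about the hinge is M = F × 2.26666 = 165.53 × 2.26666 = 375.2 kN·m.

M ≈ 375 kN·m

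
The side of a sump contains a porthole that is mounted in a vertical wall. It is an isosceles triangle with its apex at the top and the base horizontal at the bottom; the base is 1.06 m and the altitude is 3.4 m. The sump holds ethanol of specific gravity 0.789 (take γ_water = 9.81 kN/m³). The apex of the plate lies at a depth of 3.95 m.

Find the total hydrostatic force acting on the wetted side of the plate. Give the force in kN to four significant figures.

γ = 0.789 × 9.81 = 7.74009 kN/m³.
With the apex up, the centroid sits 2h/3 = 2 × 3.4/3 = 2.26667 m below the apex, so the centroid depth is h_c = 3.95 + 2.26667 = 6.21667 m.
A = ½ × 1.06 × 3.4 = 1.802 m².
Resultant F = γ·h_c·A = 7.74009 × 6.21667 × 1.802 = 86.7079 kN.

F ≈ 86.71 kN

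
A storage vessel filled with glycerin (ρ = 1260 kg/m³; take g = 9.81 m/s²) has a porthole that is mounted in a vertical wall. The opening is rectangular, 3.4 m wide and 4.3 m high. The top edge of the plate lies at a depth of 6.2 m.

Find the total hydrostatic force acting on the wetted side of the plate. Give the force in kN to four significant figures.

γ = ρg = 1260 × 9.81 / 1000 = 12.3606 kN/m³.
The centroid lies 4.3/2 = 2.15 m below the top edge, so the centroid depth is h_c = 6.2 + 2.15 = 8.35 m.
A = 3.4 × 4.3 = 14.62 m².
Resultant F = γ·h_c·A = 12.3606 × 8.35 × 14.62 = 1508.94 kN.

F ≈ 1509 kN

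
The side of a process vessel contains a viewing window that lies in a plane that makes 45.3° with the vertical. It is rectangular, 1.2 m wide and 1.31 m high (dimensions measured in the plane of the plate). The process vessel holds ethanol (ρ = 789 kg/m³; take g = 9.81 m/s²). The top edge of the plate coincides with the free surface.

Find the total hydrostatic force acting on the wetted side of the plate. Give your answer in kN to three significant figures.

F ≈ 5.61 kN

γ = ρg = 789 × 9.81 / 1000 = 7.74009 kN/m³.
The plate makes 45.3° with the vertical, i.e. θ = 90° − 45.3° = 44.7° to the horizontal. Measuring y along the incline from the free-surface line, vertical depth h = y·sinθ with sinθ = 0.703395.
The centroid lies 1.31/2 = 0.655 m below the top edge, so y_c = 0.655 m and h_c = 0.655 × 0.703395 = 0.460724 m.
A = 1.2 × 1.31 = 1.572 m².
Resultant F = γ·h_c·A = 7.74009 × 0.460724 × 1.572 = 5.60582 kN.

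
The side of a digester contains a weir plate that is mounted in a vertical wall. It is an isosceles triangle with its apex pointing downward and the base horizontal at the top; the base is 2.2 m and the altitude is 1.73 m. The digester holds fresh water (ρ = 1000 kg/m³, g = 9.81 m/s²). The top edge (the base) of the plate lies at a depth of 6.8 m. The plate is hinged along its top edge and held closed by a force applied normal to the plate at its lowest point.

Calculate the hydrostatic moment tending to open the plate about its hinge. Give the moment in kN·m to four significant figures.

γ = ρg = 1000 × 9.81 = 9810 N/m³ = 9.81 kN/m³.
With the apex down, the centroid sits h/3 = 1.73/3 = 0.576667 m below the base (the top edge), so the centroid depth is h_c = 6.8 + 0.576667 = 7.37667 m.
A = ½ × 2.2 × 1.73 = 1.903 m².
Resultant F = γ·h_c·A = 9.81 × 7.37667 × 1.903 = 137.711 kN.
I_c = b·h³/36 = 2.2 × 1.73³/36 = 0.316416 m⁴.
Centre of pressure: y_p = y_c + I_c/(y_c·A) = 7.37667 + 0.316416/(7.37667 × 1.903) = 7.37667 + 0.0225403 = 7.39921 m along the plane.
The resultant acts 0.576667 + 0.0225403 = 0.599207 m (along the plate) below the hinge at the top edge, so the moment about the hinge is M = F × 0.599207 = 137.711 × 0.599207 = 82.5174 kN·m.

M ≈ 82.52 kN·m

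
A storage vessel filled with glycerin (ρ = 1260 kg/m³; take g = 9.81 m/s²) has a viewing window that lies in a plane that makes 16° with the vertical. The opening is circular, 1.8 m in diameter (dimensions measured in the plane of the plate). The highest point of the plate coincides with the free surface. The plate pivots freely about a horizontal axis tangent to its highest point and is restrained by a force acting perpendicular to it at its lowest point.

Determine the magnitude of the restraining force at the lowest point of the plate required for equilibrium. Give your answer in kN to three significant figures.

P ≈ 17.0 kN

γ = ρg = 1260 × 9.81 / 1000 = 12.3606 kN/m³.
The plate makes 16° with the vertical, i.e. θ = 90° − 16° = 74° to the horizontal. Measuring y along the incline from the free-surface line, vertical depth h = y·sinθ with sinθ = 0.961262.
The centroid is at the centre, 0.9 m below the top of the plate, so y_c = 0.9 m and h_c = 0.9 × 0.961262 = 0.865136 m.
A = π(0.9)² = 2.54469 m².
Resultant F = γ·h_c·A = 12.3606 × 0.865136 × 2.54469 = 27.2119 kN.
I_c = πr⁴/4 = π × 0.9⁴/4 = 0.5153 m⁴.
Centre of pressure: y_p = y_c + I_c/(y_c·A) = 0.9 + 0.5153/(0.9 × 2.54469) = 0.9 + 0.225 = 1.125 m along the plane.
The resultant acts 0.9 + 0.225 = 1.125 m (along the plate) below the hinge at the top edge, so the moment about the hinge is M = F × 1.125 = 27.2119 × 1.125 = 30.6134 kN·m.
A normal force at the bottom, 1.8 m from the hinge, must supply this moment: P = 30.6134/1.8 = 17.0074 kN.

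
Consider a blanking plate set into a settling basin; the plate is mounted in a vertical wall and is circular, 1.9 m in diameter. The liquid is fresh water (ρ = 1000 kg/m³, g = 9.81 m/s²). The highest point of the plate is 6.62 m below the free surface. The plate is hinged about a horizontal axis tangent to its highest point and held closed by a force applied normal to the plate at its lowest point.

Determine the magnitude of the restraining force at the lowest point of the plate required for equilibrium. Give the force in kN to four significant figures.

γ = ρg = 1000 × 9.81 = 9810 N/m³ = 9.81 kN/m³.
The centroid is at the centre, 0.95 m below the top of the plate, so the centroid depth is h_c = 6.62 + 0.95 = 7.57 m.
A = π(0.95)² = 2.83529 m².
Resultant F = γ·h_c·A = 9.81 × 7.57 × 2.83529 = 210.553 kN.
I_c = πr⁴/4 = π × 0.95⁴/4 = 0.639712 m⁴.
Centre of pressure: y_p = y_c + I_c/(y_c·A) = 7.57 + 0.639712/(7.57 × 2.83529) = 7.57 + 0.0298051 = 7.59981 m along the plane.
The resultant acts 0.95 + 0.0298051 = 0.979805 m (along the plate) below the hinge at the top edge, so the moment about the hinge is M = F × 0.979805 = 210.553 × 0.979805 = 206.301 kN·m.
A normal force at the bottom, 1.9 m from the hinge, must supply this moment: P = 206.301/1.9 = 108.579 kN.

P ≈ 108.6 kN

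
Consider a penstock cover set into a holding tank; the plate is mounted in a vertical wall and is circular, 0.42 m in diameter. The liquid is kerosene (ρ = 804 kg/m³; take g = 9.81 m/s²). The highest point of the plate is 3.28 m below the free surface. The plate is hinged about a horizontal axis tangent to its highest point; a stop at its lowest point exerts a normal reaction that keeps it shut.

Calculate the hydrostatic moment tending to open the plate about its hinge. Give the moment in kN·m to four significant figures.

M ≈ 0.8129 kN·m

γ = ρg = 804 × 9.81 / 1000 = 7.88724 kN/m³.
The centroid is at the centre, 0.21 m below the top of the plate, so the centroid depth is h_c = 3.28 + 0.21 = 3.49 m.
A = π(0.21)² = 0.138544 m².
Resultant F = γ·h_c·A = 7.88724 × 3.49 × 0.138544 = 3.81363 kN.
I_c = πr⁴/4 = π × 0.21⁴/4 = 0.00152745 m⁴.
Centre of pressure: y_p = y_c + I_c/(y_c·A) = 3.49 + 0.00152745/(3.49 × 0.138544) = 3.49 + 0.00315903 = 3.49316 m along the plane.
The resultant acts 0.21 + 0.00315903 = 0.213159 m (along the plate) below the hinge at the top edge, so the moment about the hinge is M = F × 0.213159 = 3.81363 × 0.213159 = 0.81291 kN·m.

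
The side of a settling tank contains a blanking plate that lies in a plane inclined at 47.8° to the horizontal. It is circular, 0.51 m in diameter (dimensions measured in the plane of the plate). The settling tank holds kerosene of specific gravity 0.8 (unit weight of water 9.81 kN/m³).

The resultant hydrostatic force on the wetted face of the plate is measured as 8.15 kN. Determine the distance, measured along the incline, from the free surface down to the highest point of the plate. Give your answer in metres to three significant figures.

γ = 0.8 × 9.81 = 7.848 kN/m³.
A = π(0.255)² = 0.204282 m².
From F = γ·h_c·A, the centroid depth is h_c = 8.15/(7.848 × 0.204282) = 5.08357 m.
Let θ = 47.8° be the plate's angle to the horizontal; measure y along the incline from where the plane meets the free surface. Vertical depth h = y·sinθ with sinθ = 0.740805.
Along the incline, y_c = h_c/sinθ = 5.08357/0.740805 = 6.86222 m.
The centroid is at the centre, 0.255 m below the top of the plate, so the highest point sits at y_top = 6.86222 − 0.255 = 6.60722 m along the incline.

y_top ≈ 6.61 m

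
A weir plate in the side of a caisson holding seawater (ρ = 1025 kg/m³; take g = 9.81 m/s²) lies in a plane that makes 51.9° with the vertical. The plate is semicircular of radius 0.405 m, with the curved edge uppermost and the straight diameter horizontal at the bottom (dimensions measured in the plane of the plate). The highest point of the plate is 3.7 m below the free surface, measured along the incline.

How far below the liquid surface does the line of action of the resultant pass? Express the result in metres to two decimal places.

h_p = 2.43 m

γ = ρg = 1025 × 9.81 / 1000 = 10.05525 kN/m³.
The plate makes 51.9° with the vertical, i.e. θ = 90° − 51.9° = 38.1° to the horizontal. Measuring y along the incline from the free-surface line, vertical depth h = y·sinθ with sinθ = 0.617036.
The centroid lies 4r/(3π) = 0.171887 m above the diameter, so r − 4r/(3π) = 0.405 − 0.171887 = 0.233113 m below the topmost point, so y_c = 3.7 + 0.233113 = 3.93311 m and h_c = 3.93311 × 0.617036 = 2.42687 m.
A = πr²/2 = π × 0.405²/2 = 0.25765 m².
Resultant F = γ·h_c·A = 10.05525 × 2.42687 × 0.25765 = 6.28738 kN.
I_c = (π/8 − 8/(9π))·r⁴ = 0.109757 × 0.405⁴ = 0.00295292 m⁴.
Centre of pressure: y_p = y_c + I_c/(y_c·A) = 3.93311 + 0.00295292/(3.93311 × 0.25765) = 3.93311 + 0.00291397 = 3.93602 m along the plane.
Vertically, h_p = y_p·sinθ = 3.93602 × 0.617036 = 2.42867 m.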